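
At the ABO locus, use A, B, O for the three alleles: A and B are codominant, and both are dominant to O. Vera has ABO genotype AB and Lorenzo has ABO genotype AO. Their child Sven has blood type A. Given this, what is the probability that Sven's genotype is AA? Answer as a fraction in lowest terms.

Cross AB × AO → 1/4 AA, 1/4 AB, 1/4 AO, 1/4 BO.
Type-A genotypes among offspring: AA (1/4), AO (1/4); total 1/2.
P(AA | type A) = (1/4) / (1/2) = 1/2.

1/2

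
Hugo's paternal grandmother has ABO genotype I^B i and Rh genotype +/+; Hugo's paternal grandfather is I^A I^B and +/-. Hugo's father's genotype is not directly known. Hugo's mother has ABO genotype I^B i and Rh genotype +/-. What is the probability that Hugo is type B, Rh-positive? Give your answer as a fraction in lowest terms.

35/64

Hugo's father's ABO genotype from I^B i × I^A I^B: 1/4 I^A I^B, 1/4 I^A i, 1/4 I^B I^B, 1/4 I^B i.
Crossing each possibility with the mother I^B i and summing P(type B): 1/4·1/2 + 1/4·1/4 + 1/4·1 + 1/4·3/4 = 5/8.
Similarly for Rh via the father's Rh distribution: P(Rh+) = 7/8.
Independent loci: 5/8 × 7/8 = 35/64.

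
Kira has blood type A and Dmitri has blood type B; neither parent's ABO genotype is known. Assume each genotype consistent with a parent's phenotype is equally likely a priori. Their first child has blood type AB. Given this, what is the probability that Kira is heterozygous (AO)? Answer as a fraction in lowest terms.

1/3

Possible genotypes: Kira ∈ {AA, AO}; Dmitri ∈ {BB, BO}.
Weight each parental genotype pair by prior × P(type-AB child):
  AA × BB: posterior weight 4/9.
  AA × BO: posterior weight 2/9.
  AO × BB: posterior weight 2/9.
  AO × BO: posterior weight 1/9.
Sum the posterior weight over pairs where Kira is AO: 1/3.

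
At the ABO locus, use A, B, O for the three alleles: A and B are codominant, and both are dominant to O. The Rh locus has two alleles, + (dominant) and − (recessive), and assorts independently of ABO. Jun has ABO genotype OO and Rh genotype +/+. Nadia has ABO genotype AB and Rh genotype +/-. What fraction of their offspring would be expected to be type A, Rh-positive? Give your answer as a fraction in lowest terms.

ABO cross OO × AB → offspring phenotypes: 1/2 A, 1/2 B.
Rh cross +/+ × +/- → 1 Rh+.
Independent loci: P(type A, Rh-positive) = 1/2 × 1 = 1/2.

1/2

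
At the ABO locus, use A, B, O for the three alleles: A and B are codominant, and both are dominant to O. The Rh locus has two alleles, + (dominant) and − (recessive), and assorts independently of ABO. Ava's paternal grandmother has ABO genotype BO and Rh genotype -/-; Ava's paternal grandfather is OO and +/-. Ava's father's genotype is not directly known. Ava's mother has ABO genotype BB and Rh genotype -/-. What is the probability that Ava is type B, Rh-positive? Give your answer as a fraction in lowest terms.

1/4

Ava's father's ABO genotype from BO × OO: 1/2 BO, 1/2 OO.
Crossing each possibility with the mother BB and summing P(type B): 1/2·1 + 1/2·1 = 1.
Similarly for Rh via the father's Rh distribution: P(Rh+) = 1/4.
Independent loci: 1 × 1/4 = 1/4.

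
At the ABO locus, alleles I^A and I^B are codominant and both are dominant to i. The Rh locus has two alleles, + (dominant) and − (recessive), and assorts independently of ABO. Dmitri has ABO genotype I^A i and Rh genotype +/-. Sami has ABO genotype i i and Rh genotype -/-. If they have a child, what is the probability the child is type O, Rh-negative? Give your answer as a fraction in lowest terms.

ABO cross I^A i × i i → offspring phenotypes: 1/2 O, 1/2 A.
Rh cross +/- × -/- → 1/2 Rh+, 1/2 Rh-.
Independent loci: P(type O, Rh-negative) = 1/2 × 1/2 = 1/4.

1/4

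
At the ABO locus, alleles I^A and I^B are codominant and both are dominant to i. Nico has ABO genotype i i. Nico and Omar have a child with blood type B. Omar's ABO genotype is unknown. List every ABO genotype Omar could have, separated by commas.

I^A I^B, I^B I^B, I^B i

For each candidate genotype of Omar, check whether crossing it with i i can produce every observed child phenotype.
  I^A I^A → possible child types {A} ✗
  I^A I^B → possible child types {A, B} ✓
  I^A i → possible child types {O, A} ✗
  I^B I^B → possible child types {B} ✓
  I^B i → possible child types {O, B} ✓
  i i → possible child types {O} ✗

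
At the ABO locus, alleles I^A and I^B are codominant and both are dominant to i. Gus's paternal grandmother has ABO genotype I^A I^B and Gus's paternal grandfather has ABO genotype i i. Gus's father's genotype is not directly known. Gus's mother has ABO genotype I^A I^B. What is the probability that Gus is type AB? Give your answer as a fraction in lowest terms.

Gus's father's ABO genotype from I^A I^B × i i: 1/2 I^A i, 1/2 I^B i.
Crossing each possibility with the mother I^A I^B and summing P(type AB): 1/2·1/4 + 1/2·1/4 = 1/4.

1/4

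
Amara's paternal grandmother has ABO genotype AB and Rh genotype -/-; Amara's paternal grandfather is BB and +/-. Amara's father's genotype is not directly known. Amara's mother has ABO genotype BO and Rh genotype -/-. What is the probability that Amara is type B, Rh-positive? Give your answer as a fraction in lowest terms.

Amara's father's ABO genotype from AB × BB: 1/2 AB, 1/2 BB.
Crossing each possibility with the mother BO and summing P(type B): 1/2·1/2 + 1/2·1 = 3/4.
Similarly for Rh via the father's Rh distribution: P(Rh+) = 1/4.
Independent loci: 3/4 × 1/4 = 3/16.

3/16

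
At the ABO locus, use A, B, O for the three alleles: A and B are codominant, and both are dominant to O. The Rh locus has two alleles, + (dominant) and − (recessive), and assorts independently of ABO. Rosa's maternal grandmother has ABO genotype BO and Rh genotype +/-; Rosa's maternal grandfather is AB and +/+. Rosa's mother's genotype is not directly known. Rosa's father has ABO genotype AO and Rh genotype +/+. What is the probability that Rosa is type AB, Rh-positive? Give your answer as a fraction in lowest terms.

1/4

Rosa's mother's ABO genotype from BO × AB: 1/4 AB, 1/4 AO, 1/4 BB, 1/4 BO.
Crossing each possibility with the father AO and summing P(type AB): 1/4·1/4 + 1/4·0 + 1/4·1/2 + 1/4·1/4 = 1/4.
Similarly for Rh via the mother's Rh distribution: P(Rh+) = 1.
Independent loci: 1/4 × 1 = 1/4.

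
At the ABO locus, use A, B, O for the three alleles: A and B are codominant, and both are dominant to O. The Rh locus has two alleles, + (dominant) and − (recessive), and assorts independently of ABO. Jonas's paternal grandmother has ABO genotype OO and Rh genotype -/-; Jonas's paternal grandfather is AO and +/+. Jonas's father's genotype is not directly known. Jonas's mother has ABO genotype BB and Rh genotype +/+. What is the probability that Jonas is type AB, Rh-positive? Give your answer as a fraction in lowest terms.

1/4

Jonas's father's ABO genotype from OO × AO: 1/2 AO, 1/2 OO.
Crossing each possibility with the mother BB and summing P(type AB): 1/2·1/2 + 1/2·0 = 1/4.
Similarly for Rh via the father's Rh distribution: P(Rh+) = 1.
Independent loci: 1/4 × 1 = 1/4.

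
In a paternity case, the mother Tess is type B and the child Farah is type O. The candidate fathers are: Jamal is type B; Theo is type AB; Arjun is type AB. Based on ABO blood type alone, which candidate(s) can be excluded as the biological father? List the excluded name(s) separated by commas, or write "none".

A candidate is excluded only if no genotype consistent with his phenotype could produce a type O child with a type B mother.
Theo (type AB): no genotype consistent with that phenotype can produce a type-O child with a type-B mother.
Arjun (type AB): no genotype consistent with that phenotype can produce a type-O child with a type-B mother.

Theo, Arjun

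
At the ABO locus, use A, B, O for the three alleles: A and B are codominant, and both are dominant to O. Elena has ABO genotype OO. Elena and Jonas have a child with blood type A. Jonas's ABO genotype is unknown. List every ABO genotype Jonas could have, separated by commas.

AA, AB, AO

For each candidate genotype of Jonas, check whether crossing it with OO can produce every observed child phenotype.
  AA → possible child types {A} ✓
  AB → possible child types {A, B} ✓
  AO → possible child types {O, A} ✓
  BB → possible child types {B} ✗
  BO → possible child types {O, B} ✗
  OO → possible child types {O} ✗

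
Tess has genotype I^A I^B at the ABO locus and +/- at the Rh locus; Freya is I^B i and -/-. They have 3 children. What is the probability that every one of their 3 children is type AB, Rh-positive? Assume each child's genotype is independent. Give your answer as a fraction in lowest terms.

ABO cross I^A I^B × I^B i → 1/4 A, 1/2 B, 1/4 AB.
Rh cross +/- × -/- → 1/2 Rh+, 1/2 Rh-; so P(type AB, Rh-positive) = 1/4 × 1/2 = 1/8 per child.
All 3 independent: (1/8)^3 = 1/512.

1/512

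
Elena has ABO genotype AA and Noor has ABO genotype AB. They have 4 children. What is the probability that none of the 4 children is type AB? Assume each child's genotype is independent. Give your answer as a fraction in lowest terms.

ABO cross AA × AB → 1/2 A, 1/2 AB.
So P(type AB) = 1/2 per child.
P(not type AB) = 1/2 for one child; (1/2)^4 = 1/16.

1/16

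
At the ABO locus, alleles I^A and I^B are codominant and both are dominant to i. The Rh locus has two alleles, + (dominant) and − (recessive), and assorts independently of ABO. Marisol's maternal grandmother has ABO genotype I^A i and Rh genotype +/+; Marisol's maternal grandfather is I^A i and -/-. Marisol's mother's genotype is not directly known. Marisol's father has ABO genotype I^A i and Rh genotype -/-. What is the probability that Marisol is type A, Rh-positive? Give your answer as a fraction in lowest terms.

3/8

Marisol's mother's ABO genotype from I^A i × I^A i: 1/4 I^A I^A, 1/2 I^A i, 1/4 i i.
Crossing each possibility with the father I^A i and summing P(type A): 1/4·1 + 1/2·3/4 + 1/4·1/2 = 3/4.
Similarly for Rh via the mother's Rh distribution: P(Rh+) = 1/2.
Independent loci: 3/4 × 1/2 = 3/8.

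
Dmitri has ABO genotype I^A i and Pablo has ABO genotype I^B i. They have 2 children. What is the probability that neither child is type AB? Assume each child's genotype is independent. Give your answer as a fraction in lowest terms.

9/16

ABO cross I^A i × I^B i → 1/4 O, 1/4 A, 1/4 B, 1/4 AB.
So P(type AB) = 1/4 per child.
P(not type AB) = 3/4 for one child; (3/4)^2 = 9/16.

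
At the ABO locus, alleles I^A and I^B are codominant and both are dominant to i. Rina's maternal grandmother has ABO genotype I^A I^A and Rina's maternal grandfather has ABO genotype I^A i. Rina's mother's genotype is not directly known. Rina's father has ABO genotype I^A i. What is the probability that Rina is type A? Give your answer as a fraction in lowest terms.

7/8

Rina's mother's ABO genotype from I^A I^A × I^A i: 1/2 I^A I^A, 1/2 I^A i.
Crossing each possibility with the father I^A i and summing P(type A): 1/2·1 + 1/2·3/4 = 7/8.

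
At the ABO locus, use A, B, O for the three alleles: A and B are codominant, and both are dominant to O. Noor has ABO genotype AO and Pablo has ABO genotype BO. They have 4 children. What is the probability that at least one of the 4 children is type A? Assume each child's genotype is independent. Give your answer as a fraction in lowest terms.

ABO cross AO × BO → 1/4 O, 1/4 A, 1/4 B, 1/4 AB.
So P(type A) = 1/4 per child.
P(none) = (3/4)^4 = 81/256; P(at least one) = 1 − 81/256 = 175/256.

175/256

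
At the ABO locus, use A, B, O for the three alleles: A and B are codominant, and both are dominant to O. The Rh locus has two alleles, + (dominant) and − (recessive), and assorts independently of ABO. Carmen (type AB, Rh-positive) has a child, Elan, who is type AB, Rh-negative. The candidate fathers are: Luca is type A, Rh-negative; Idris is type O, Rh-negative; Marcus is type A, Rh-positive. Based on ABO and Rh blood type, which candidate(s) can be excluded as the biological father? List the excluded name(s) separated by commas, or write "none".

A candidate is excluded only if no genotype consistent with his phenotype could produce a type AB, Rh-negative child with a type AB, Rh-positive mother.
Idris (type O, Rh-): no genotype consistent with that phenotype can produce a type-AB Rh- child with a type-AB mother.

Idris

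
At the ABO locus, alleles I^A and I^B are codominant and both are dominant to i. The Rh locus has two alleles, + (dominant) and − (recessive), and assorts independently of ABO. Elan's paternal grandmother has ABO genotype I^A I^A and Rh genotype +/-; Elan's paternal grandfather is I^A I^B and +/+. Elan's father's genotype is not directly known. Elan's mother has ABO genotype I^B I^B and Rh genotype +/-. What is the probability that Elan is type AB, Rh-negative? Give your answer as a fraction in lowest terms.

3/32

Elan's father's ABO genotype from I^A I^A × I^A I^B: 1/2 I^A I^A, 1/2 I^A I^B.
Crossing each possibility with the mother I^B I^B and summing P(type AB): 1/2·1 + 1/2·1/2 = 3/4.
Similarly for Rh via the father's Rh distribution: P(Rh-) = 1/8.
Independent loci: 3/4 × 1/8 = 3/32.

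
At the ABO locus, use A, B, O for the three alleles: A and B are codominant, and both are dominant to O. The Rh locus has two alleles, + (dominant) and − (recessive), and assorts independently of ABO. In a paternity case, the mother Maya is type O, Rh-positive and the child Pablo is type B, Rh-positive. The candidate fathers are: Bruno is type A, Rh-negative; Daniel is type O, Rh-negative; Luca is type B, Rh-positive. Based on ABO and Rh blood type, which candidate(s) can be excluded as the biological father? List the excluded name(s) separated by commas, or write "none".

Bruno, Daniel

A candidate is excluded only if no genotype consistent with his phenotype could produce a type B, Rh-positive child with a type O, Rh-positive mother.
Bruno (type A, Rh-): no genotype consistent with that phenotype can produce a type-B Rh+ child with a type-O mother.
Daniel (type O, Rh-): no genotype consistent with that phenotype can produce a type-B Rh+ child with a type-O mother.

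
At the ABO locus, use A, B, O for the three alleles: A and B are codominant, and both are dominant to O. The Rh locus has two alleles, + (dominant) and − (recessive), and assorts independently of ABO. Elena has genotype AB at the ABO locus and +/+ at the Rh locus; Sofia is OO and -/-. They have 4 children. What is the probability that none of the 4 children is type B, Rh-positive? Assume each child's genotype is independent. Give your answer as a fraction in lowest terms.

1/16

ABO cross AB × OO → 1/2 A, 1/2 B.
Rh cross +/+ × -/- → 1 Rh+; so P(type B, Rh-positive) = 1/2 × 1 = 1/2 per child.
P(not type B, Rh-positive) = 1/2 for one child; (1/2)^4 = 1/16.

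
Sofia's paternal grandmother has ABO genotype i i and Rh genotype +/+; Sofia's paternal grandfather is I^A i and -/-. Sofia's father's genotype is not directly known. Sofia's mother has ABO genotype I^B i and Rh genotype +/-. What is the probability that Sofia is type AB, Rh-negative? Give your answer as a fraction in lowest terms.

1/32

Sofia's father's ABO genotype from i i × I^A i: 1/2 I^A i, 1/2 i i.
Crossing each possibility with the mother I^B i and summing P(type AB): 1/2·1/4 + 1/2·0 = 1/8.
Similarly for Rh via the father's Rh distribution: P(Rh-) = 1/4.
Independent loci: 1/8 × 1/4 = 1/32.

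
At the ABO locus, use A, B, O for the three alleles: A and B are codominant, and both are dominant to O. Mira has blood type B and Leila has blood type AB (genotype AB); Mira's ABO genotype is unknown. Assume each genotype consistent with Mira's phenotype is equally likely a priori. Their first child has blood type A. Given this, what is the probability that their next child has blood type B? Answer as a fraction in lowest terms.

Possible genotypes: Mira ∈ {BB, BO}; Leila ∈ {AB}.
Weight each parental genotype pair by prior × P(type-A child):
  BO × AB: posterior weight 1; P(next child type B) = 1/2.
Weighted sum = 1/2.

1/2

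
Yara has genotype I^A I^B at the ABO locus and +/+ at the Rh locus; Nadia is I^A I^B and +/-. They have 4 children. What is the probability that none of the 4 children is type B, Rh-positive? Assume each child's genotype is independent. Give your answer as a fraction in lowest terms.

81/256

ABO cross I^A I^B × I^A I^B → 1/4 A, 1/4 B, 1/2 AB.
Rh cross +/+ × +/- → 1 Rh+; so P(type B, Rh-positive) = 1/4 × 1 = 1/4 per child.
P(not type B, Rh-positive) = 3/4 for one child; (3/4)^4 = 81/256.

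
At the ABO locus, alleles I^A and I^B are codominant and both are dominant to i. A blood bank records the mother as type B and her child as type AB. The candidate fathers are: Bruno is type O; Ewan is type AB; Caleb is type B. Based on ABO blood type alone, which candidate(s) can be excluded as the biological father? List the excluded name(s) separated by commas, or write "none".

Bruno, Caleb

A candidate is excluded only if no genotype consistent with his phenotype could produce a type AB child with a type B mother.
Bruno (type O): no genotype consistent with that phenotype can produce a type-AB child with a type-B mother.
Caleb (type B): no genotype consistent with that phenotype can produce a type-AB child with a type-B mother.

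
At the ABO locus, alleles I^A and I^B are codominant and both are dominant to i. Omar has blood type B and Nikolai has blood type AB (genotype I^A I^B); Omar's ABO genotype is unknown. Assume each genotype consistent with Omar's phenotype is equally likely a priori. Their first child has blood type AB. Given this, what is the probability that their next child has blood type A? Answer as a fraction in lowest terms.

1/12

Possible genotypes: Omar ∈ {I^B I^B, I^B i}; Nikolai ∈ {I^A I^B}.
Weight each parental genotype pair by prior × P(type-AB child):
  I^B I^B × I^A I^B: posterior weight 2/3; P(next child type A) = 0.
  I^B i × I^A I^B: posterior weight 1/3; P(next child type A) = 1/4.
Weighted sum = 1/12.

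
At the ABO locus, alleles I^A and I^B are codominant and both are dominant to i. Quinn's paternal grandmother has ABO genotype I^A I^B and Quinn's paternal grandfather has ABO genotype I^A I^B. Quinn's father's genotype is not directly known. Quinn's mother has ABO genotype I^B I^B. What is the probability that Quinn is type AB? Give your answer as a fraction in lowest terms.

Quinn's father's ABO genotype from I^A I^B × I^A I^B: 1/4 I^A I^A, 1/2 I^A I^B, 1/4 I^B I^B.
Crossing each possibility with the mother I^B I^B and summing P(type AB): 1/4·1 + 1/2·1/2 + 1/4·0 = 1/2.

1/2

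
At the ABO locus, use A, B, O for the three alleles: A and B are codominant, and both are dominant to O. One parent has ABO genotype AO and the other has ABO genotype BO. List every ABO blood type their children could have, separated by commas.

Gametes from AO × BO give offspring ABO genotypes AB, AO, BO, OO, i.e. phenotypes O, A, B, AB.

O, A, B, AB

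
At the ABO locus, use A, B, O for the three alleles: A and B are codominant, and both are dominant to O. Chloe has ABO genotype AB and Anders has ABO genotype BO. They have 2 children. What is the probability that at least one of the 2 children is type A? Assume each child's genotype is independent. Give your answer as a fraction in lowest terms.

ABO cross AB × BO → 1/4 A, 1/2 B, 1/4 AB.
So P(type A) = 1/4 per child.
P(none) = (3/4)^2 = 9/16; P(at least one) = 1 − 9/16 = 7/16.

7/16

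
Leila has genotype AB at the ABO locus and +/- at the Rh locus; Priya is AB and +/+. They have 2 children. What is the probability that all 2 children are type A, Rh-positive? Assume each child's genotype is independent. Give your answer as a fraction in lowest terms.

ABO cross AB × AB → 1/4 A, 1/4 B, 1/2 AB.
Rh cross +/- × +/+ → 1 Rh+; so P(type A, Rh-positive) = 1/4 × 1 = 1/4 per child.
All 2 independent: (1/4)^2 = 1/16.

1/16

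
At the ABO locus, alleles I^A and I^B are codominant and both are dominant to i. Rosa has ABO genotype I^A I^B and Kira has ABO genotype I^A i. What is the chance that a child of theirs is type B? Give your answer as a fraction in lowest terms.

ABO cross I^A I^B × I^A i → offspring phenotypes: 1/2 A, 1/4 B, 1/4 AB.
So P(type B) = 1/4.

1/4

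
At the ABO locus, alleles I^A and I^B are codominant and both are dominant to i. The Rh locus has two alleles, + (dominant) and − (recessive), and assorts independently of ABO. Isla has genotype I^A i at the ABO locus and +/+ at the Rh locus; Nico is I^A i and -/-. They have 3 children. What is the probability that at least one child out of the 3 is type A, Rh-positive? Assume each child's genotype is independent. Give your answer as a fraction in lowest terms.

63/64

ABO cross I^A i × I^A i → 1/4 O, 3/4 A.
Rh cross +/+ × -/- → 1 Rh+; so P(type A, Rh-positive) = 3/4 × 1 = 3/4 per child.
P(none) = (1/4)^3 = 1/64; P(at least one) = 1 − 1/64 = 63/64.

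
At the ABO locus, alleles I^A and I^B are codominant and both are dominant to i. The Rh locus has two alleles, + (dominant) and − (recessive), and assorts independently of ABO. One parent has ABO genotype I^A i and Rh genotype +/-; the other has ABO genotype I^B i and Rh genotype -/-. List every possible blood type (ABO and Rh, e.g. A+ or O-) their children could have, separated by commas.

Gametes from I^A i × I^B i give offspring ABO genotypes I^A I^B, I^A i, I^B i, i i, i.e. phenotypes O, A, B, AB.
Rh cross +/- × -/- → phenotypes Rh+, Rh-.
Combining independently: O+, O-, A+, A-, B+, B-, AB+, AB-.

O+, O-, A+, A-, B+, B-, AB+, AB-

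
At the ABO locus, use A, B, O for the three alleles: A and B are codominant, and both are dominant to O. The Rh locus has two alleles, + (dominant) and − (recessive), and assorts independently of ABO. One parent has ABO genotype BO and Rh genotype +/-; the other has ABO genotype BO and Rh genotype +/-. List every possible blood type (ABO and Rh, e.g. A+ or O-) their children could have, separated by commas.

Gametes from BO × BO give offspring ABO genotypes BB, BO, OO, i.e. phenotypes O, B.
Rh cross +/- × +/- → phenotypes Rh+, Rh-.
Combining independently: O+, O-, B+, B-.

O+, O-, B+, B-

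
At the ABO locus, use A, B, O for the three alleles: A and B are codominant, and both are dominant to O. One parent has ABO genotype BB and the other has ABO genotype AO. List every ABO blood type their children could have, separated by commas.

Gametes from BB × AO give offspring ABO genotypes AB, BO, i.e. phenotypes B, AB.

B, AB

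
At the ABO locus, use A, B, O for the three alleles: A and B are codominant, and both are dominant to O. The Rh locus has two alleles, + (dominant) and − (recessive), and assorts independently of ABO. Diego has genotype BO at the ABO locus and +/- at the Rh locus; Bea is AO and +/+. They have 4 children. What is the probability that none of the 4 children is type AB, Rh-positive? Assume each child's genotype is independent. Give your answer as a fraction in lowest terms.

ABO cross BO × AO → 1/4 O, 1/4 A, 1/4 B, 1/4 AB.
Rh cross +/- × +/+ → 1 Rh+; so P(type AB, Rh-positive) = 1/4 × 1 = 1/4 per child.
P(not type AB, Rh-positive) = 3/4 for one child; (3/4)^4 = 81/256.

81/256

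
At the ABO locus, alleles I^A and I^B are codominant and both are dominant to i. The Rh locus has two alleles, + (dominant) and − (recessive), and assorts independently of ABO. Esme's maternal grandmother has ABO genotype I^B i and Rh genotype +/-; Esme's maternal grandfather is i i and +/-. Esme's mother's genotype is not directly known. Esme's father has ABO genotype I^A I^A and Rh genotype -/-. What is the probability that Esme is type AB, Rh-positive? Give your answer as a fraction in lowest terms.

Esme's mother's ABO genotype from I^B i × i i: 1/2 I^B i, 1/2 i i.
Crossing each possibility with the father I^A I^A and summing P(type AB): 1/2·1/2 + 1/2·0 = 1/4.
Similarly for Rh via the mother's Rh distribution: P(Rh+) = 1/2.
Independent loci: 1/4 × 1/2 = 1/8.

1/8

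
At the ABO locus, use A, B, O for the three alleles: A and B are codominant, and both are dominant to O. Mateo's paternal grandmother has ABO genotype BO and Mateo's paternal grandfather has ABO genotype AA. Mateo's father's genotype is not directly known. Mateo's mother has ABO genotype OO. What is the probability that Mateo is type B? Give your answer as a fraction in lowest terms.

Mateo's father's ABO genotype from BO × AA: 1/2 AB, 1/2 AO.
Crossing each possibility with the mother OO and summing P(type B): 1/2·1/2 + 1/2·0 = 1/4.

1/4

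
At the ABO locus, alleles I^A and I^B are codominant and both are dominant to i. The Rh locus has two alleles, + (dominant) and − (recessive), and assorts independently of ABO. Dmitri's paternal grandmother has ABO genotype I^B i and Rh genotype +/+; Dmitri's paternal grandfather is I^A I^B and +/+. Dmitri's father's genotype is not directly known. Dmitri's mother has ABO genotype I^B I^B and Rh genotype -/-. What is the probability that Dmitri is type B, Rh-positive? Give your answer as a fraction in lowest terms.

Dmitri's father's ABO genotype from I^B i × I^A I^B: 1/4 I^A I^B, 1/4 I^A i, 1/4 I^B I^B, 1/4 I^B i.
Crossing each possibility with the mother I^B I^B and summing P(type B): 1/4·1/2 + 1/4·1/2 + 1/4·1 + 1/4·1 = 3/4.
Similarly for Rh via the father's Rh distribution: P(Rh+) = 1.
Independent loci: 3/4 × 1 = 3/4.

3/4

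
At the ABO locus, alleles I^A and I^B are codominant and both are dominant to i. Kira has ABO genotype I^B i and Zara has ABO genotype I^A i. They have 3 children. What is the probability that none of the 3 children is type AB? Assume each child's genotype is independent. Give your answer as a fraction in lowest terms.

27/64

ABO cross I^B i × I^A i → 1/4 O, 1/4 A, 1/4 B, 1/4 AB.
So P(type AB) = 1/4 per child.
P(not type AB) = 3/4 for one child; (3/4)^3 = 27/64.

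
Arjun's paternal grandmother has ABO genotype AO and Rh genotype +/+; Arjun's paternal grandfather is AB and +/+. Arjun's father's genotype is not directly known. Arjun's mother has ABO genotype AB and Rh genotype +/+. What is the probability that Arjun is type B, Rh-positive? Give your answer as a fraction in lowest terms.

Arjun's father's ABO genotype from AO × AB: 1/4 AA, 1/4 AB, 1/4 AO, 1/4 BO.
Crossing each possibility with the mother AB and summing P(type B): 1/4·0 + 1/4·1/4 + 1/4·1/4 + 1/4·1/2 = 1/4.
Similarly for Rh via the father's Rh distribution: P(Rh+) = 1.
Independent loci: 1/4 × 1 = 1/4.

1/4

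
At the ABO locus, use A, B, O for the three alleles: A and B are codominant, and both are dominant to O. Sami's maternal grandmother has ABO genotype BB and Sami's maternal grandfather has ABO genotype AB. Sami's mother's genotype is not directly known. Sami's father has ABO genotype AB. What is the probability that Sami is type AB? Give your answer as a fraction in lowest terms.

1/2

Sami's mother's ABO genotype from BB × AB: 1/2 AB, 1/2 BB.
Crossing each possibility with the father AB and summing P(type AB): 1/2·1/2 + 1/2·1/2 = 1/2.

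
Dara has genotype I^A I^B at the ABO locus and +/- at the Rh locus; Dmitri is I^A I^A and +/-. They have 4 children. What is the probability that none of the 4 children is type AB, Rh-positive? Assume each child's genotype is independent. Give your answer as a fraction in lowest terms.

625/4096

ABO cross I^A I^B × I^A I^A → 1/2 A, 1/2 AB.
Rh cross +/- × +/- → 3/4 Rh+, 1/4 Rh-; so P(type AB, Rh-positive) = 1/2 × 3/4 = 3/8 per child.
P(not type AB, Rh-positive) = 5/8 for one child; (5/8)^4 = 625/4096.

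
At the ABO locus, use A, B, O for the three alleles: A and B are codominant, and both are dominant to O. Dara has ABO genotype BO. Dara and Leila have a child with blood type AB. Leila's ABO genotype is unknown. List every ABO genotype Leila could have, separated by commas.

For each candidate genotype of Leila, check whether crossing it with BO can produce every observed child phenotype.
  AA → possible child types {A, AB} ✓
  AB → possible child types {A, B, AB} ✓
  AO → possible child types {O, A, B, AB} ✓
  BB → possible child types {B} ✗
  BO → possible child types {O, B} ✗
  OO → possible child types {O, B} ✗

AA, AB, AO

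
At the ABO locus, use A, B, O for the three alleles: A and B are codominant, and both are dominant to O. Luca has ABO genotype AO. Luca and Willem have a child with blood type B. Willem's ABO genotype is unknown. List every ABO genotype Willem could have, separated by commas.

AB, BB, BO

For each candidate genotype of Willem, check whether crossing it with AO can produce every observed child phenotype.
  AA → possible child types {A} ✗
  AB → possible child types {A, B, AB} ✓
  AO → possible child types {O, A} ✗
  BB → possible child types {B, AB} ✓
  BO → possible child types {O, A, B, AB} ✓
  OO → possible child types {O, A} ✗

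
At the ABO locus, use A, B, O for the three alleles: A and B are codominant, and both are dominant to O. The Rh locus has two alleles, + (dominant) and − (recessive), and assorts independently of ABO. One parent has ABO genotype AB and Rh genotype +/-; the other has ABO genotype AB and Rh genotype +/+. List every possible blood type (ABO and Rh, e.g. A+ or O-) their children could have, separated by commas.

Gametes from AB × AB give offspring ABO genotypes AA, AB, BB, i.e. phenotypes A, B, AB.
Rh cross +/- × +/+ → phenotypes Rh+.
Combining independently: A+, B+, AB+.

A+, B+, AB+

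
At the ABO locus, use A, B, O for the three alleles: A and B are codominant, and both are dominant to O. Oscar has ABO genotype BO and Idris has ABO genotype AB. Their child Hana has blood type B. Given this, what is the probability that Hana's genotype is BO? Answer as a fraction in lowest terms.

1/2

Cross BO × AB → 1/4 AB, 1/4 AO, 1/4 BB, 1/4 BO.
Type-B genotypes among offspring: BB (1/4), BO (1/4); total 1/2.
P(BO | type B) = (1/4) / (1/2) = 1/2.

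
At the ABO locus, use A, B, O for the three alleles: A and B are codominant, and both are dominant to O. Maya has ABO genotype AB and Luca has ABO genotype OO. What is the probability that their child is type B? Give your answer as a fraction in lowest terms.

1/2

ABO cross AB × OO → offspring phenotypes: 1/2 A, 1/2 B.
So P(type B) = 1/2.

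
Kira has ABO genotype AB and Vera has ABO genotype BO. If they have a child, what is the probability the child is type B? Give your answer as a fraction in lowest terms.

1/2

ABO cross AB × BO → offspring phenotypes: 1/4 A, 1/2 B, 1/4 AB.
So P(type B) = 1/2.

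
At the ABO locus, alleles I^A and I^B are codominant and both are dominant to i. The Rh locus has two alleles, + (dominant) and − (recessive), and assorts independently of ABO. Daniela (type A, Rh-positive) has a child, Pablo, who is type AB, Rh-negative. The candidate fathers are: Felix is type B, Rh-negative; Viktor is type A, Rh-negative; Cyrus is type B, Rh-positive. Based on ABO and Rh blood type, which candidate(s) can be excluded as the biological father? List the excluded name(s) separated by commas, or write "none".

A candidate is excluded only if no genotype consistent with his phenotype could produce a type AB, Rh-negative child with a type A, Rh-positive mother.
Viktor (type A, Rh-): no genotype consistent with that phenotype can produce a type-AB Rh- child with a type-A mother.

Viktor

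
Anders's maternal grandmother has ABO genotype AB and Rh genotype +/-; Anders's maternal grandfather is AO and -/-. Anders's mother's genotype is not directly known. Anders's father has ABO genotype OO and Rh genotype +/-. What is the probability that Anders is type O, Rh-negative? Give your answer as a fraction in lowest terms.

3/32

Anders's mother's ABO genotype from AB × AO: 1/4 AA, 1/4 AB, 1/4 AO, 1/4 BO.
Crossing each possibility with the father OO and summing P(type O): 1/4·0 + 1/4·0 + 1/4·1/2 + 1/4·1/2 = 1/4.
Similarly for Rh via the mother's Rh distribution: P(Rh-) = 3/8.
Independent loci: 1/4 × 3/8 = 3/32.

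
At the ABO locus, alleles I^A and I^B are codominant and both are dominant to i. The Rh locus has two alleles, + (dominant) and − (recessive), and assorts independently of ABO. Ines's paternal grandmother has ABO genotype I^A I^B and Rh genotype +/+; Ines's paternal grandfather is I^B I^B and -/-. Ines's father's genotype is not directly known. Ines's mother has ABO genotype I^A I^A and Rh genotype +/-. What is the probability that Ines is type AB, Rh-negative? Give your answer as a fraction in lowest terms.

3/16

Ines's father's ABO genotype from I^A I^B × I^B I^B: 1/2 I^A I^B, 1/2 I^B I^B.
Crossing each possibility with the mother I^A I^A and summing P(type AB): 1/2·1/2 + 1/2·1 = 3/4.
Similarly for Rh via the father's Rh distribution: P(Rh-) = 1/4.
Independent loci: 3/4 × 1/4 = 3/16.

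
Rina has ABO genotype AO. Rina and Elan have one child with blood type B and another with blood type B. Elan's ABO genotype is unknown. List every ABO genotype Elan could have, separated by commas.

For each candidate genotype of Elan, check whether crossing it with AO can produce every observed child phenotype.
  AA → possible child types {A} ✗
  AB → possible child types {A, B, AB} ✓
  AO → possible child types {O, A} ✗
  BB → possible child types {B, AB} ✓
  BO → possible child types {O, A, B, AB} ✓
  OO → possible child types {O, A} ✗

AB, BB, BO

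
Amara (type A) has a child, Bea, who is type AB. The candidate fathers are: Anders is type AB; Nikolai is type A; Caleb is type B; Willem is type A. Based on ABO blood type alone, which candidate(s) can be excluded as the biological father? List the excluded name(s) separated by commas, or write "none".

A candidate is excluded only if no genotype consistent with his phenotype could produce a type AB child with a type A mother.
Nikolai (type A): no genotype consistent with that phenotype can produce a type-AB child with a type-A mother.
Willem (type A): no genotype consistent with that phenotype can produce a type-AB child with a type-A mother.

Nikolai, Willem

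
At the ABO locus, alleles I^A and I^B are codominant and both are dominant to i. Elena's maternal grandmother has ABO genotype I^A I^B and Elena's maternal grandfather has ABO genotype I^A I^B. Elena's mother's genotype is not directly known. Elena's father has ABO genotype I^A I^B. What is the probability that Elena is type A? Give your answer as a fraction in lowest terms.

Elena's mother's ABO genotype from I^A I^B × I^A I^B: 1/4 I^A I^A, 1/2 I^A I^B, 1/4 I^B I^B.
Crossing each possibility with the father I^A I^B and summing P(type A): 1/4·1/2 + 1/2·1/4 + 1/4·0 = 1/4.

1/4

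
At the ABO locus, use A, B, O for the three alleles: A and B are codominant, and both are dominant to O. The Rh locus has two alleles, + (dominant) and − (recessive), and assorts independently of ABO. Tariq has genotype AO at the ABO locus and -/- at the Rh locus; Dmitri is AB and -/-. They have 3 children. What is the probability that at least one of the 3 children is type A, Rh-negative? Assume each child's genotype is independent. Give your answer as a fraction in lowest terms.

ABO cross AO × AB → 1/2 A, 1/4 B, 1/4 AB.
Rh cross -/- × -/- → 1 Rh-; so P(type A, Rh-negative) = 1/2 × 1 = 1/2 per child.
P(none) = (1/2)^3 = 1/8; P(at least one) = 1 − 1/8 = 7/8.

7/8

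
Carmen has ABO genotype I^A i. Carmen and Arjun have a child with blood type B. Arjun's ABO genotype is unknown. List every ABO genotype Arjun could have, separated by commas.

I^A I^B, I^B I^B, I^B i

For each candidate genotype of Arjun, check whether crossing it with I^A i can produce every observed child phenotype.
  I^A I^A → possible child types {A} ✗
  I^A I^B → possible child types {A, B, AB} ✓
  I^A i → possible child types {O, A} ✗
  I^B I^B → possible child types {B, AB} ✓
  I^B i → possible child types {O, A, B, AB} ✓
  i i → possible child types {O, A} ✗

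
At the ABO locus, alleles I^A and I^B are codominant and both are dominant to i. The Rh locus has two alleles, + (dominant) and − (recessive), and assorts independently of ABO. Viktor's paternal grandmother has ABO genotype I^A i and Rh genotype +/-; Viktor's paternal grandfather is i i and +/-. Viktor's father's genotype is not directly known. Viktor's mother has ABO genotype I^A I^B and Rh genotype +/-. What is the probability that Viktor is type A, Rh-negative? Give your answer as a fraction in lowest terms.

Viktor's father's ABO genotype from I^A i × i i: 1/2 I^A i, 1/2 i i.
Crossing each possibility with the mother I^A I^B and summing P(type A): 1/2·1/2 + 1/2·1/2 = 1/2.
Similarly for Rh via the father's Rh distribution: P(Rh-) = 1/4.
Independent loci: 1/2 × 1/4 = 1/8.

1/8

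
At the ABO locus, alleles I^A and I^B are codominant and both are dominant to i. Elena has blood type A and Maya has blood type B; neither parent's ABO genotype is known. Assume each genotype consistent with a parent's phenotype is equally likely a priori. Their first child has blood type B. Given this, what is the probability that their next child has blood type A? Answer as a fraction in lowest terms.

Possible genotypes: Elena ∈ {I^A I^A, I^A i}; Maya ∈ {I^B I^B, I^B i}.
Weight each parental genotype pair by prior × P(type-B child):
  I^A i × I^B I^B: posterior weight 2/3; P(next child type A) = 0.
  I^A i × I^B i: posterior weight 1/3; P(next child type A) = 1/4.
Weighted sum = 1/12.

1/12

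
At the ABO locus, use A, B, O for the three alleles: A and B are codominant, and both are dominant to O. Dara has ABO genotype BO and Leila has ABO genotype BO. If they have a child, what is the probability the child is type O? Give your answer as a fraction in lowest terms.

1/4

ABO cross BO × BO → offspring phenotypes: 1/4 O, 3/4 B.
So P(type O) = 1/4.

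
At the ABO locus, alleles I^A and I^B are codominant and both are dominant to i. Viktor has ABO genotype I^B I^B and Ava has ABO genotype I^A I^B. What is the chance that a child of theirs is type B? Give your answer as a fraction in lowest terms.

1/2

ABO cross I^B I^B × I^A I^B → offspring phenotypes: 1/2 B, 1/2 AB.
So P(type B) = 1/2.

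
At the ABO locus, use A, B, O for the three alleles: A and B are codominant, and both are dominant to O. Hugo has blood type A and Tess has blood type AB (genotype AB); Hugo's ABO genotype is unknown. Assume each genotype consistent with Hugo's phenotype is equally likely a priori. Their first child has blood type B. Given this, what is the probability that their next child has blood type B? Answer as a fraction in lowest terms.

Possible genotypes: Hugo ∈ {AA, AO}; Tess ∈ {AB}.
Weight each parental genotype pair by prior × P(type-B child):
  AO × AB: posterior weight 1; P(next child type B) = 1/4.
Weighted sum = 1/4.

1/4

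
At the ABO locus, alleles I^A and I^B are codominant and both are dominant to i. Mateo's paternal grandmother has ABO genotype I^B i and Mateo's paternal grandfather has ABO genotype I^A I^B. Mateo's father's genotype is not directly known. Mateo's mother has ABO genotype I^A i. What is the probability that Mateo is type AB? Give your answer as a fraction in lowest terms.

1/4

Mateo's father's ABO genotype from I^B i × I^A I^B: 1/4 I^A I^B, 1/4 I^A i, 1/4 I^B I^B, 1/4 I^B i.
Crossing each possibility with the mother I^A i and summing P(type AB): 1/4·1/4 + 1/4·0 + 1/4·1/2 + 1/4·1/4 = 1/4.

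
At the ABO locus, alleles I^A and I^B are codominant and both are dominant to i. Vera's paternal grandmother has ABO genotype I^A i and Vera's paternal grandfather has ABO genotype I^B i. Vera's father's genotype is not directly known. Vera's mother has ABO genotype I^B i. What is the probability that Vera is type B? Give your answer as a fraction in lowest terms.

Vera's father's ABO genotype from I^A i × I^B i: 1/4 I^A I^B, 1/4 I^A i, 1/4 I^B i, 1/4 i i.
Crossing each possibility with the mother I^B i and summing P(type B): 1/4·1/2 + 1/4·1/4 + 1/4·3/4 + 1/4·1/2 = 1/2.

1/2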